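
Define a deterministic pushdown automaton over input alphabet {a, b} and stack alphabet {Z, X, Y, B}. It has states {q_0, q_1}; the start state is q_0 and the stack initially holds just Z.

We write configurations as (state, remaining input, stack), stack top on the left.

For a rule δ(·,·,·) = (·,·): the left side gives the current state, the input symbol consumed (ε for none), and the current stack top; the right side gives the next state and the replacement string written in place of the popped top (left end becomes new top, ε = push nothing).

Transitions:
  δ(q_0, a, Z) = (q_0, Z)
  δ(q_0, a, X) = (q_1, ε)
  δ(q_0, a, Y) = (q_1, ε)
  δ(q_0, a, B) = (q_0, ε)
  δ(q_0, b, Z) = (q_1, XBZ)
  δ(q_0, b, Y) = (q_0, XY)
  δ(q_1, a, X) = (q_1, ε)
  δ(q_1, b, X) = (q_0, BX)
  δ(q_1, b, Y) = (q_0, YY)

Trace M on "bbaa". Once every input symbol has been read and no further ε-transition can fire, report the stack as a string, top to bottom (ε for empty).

(q_0, bbaa, Z) ⊢ (q_1, baa, XBZ) ⊢ (q_0, aa, BXBZ) ⊢ (q_0, a, XBZ) ⊢ (q_1, ε, BZ)
All input consumed in state q_1 with stack BZ.

BZ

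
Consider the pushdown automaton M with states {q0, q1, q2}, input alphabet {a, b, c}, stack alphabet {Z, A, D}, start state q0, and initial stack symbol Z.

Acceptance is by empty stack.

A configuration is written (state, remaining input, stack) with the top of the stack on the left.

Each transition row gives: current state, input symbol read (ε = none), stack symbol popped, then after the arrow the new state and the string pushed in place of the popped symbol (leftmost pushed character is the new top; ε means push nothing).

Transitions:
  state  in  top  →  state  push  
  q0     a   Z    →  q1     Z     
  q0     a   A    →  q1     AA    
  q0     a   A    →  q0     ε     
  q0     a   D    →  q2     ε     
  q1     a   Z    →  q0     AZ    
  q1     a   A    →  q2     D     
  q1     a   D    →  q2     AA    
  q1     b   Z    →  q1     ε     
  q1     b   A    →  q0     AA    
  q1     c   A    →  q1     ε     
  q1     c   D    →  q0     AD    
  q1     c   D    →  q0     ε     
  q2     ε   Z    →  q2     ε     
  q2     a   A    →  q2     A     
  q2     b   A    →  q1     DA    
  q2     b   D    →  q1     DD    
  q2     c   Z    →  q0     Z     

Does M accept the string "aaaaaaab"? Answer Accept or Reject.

Accept

One accepting computation: (q0, aaaaaaab, Z) ⊢ (q1, aaaaaab, Z) ⊢ (q0, aaaaab, AZ) ⊢ (q0, aaaab, Z) ⊢ (q1, aaab, Z) ⊢ (q0, aab, AZ) ⊢ (q0, ab, Z) ⊢ (q1, b, Z) ⊢ (q1, ε, ε)
All input consumed and the stack is empty.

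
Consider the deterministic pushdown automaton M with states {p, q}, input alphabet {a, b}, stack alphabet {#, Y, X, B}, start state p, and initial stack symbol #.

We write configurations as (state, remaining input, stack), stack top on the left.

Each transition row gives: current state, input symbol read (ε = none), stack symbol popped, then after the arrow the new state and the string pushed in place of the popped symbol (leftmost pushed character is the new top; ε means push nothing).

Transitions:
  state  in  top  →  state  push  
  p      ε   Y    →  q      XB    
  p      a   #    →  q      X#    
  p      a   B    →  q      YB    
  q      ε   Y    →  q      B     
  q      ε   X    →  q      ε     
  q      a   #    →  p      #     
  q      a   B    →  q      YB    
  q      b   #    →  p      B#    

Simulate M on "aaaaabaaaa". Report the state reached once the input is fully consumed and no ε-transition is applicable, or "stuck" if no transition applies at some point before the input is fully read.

q

(p, aaaaabaaaa, #)
  read a, top #: go to q, push X# → (q, aaaabaaaa, X#)
  ε-move, top X: go to q, push ε → (q, aaaabaaaa, #)
  read a, top #: go to p, push # → (p, aaabaaaa, #)
  read a, top #: go to q, push X# → (q, aabaaaa, X#)
  ε-move, top X: go to q, push ε → (q, aabaaaa, #)
  read a, top #: go to p, push # → (p, abaaaa, #)
  read a, top #: go to q, push X# → (q, baaaa, X#)
  ε-move, top X: go to q, push ε → (q, baaaa, #)
  read b, top #: go to p, push B# → (p, aaaa, B#)
  read a, top B: go to q, push YB → (q, aaa, YB#)
  ε-move, top Y: go to q, push B → (q, aaa, BB#)
  read a, top B: go to q, push YB → (q, aa, YBB#)
  ε-move, top Y: go to q, push B → (q, aa, BBB#)
  read a, top B: go to q, push YB → (q, a, YBBB#)
  ε-move, top Y: go to q, push B → (q, a, BBBB#)
  read a, top B: go to q, push YB → (q, ε, YBBBB#)
  ε-move, top Y: go to q, push B → (q, ε, BBBBB#)
All input consumed; M is in state q.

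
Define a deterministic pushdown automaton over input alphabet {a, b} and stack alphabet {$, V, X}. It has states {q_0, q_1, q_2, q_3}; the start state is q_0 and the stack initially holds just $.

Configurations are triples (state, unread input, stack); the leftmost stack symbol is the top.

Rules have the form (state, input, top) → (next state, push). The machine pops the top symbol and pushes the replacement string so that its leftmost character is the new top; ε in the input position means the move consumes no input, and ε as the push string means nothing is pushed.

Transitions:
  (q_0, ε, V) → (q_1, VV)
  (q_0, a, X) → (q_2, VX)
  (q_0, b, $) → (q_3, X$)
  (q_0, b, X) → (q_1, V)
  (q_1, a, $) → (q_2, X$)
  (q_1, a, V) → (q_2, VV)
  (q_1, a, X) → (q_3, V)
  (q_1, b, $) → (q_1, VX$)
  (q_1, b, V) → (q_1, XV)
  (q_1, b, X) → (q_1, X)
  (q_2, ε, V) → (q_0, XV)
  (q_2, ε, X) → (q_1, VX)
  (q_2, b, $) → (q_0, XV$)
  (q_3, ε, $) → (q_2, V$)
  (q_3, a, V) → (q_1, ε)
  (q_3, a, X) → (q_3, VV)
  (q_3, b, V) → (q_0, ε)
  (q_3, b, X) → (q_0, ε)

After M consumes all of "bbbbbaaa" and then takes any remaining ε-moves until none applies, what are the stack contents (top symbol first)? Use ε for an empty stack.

(q_0, bbbbbaaa, $)
  read b, top $: go to q_3, push X$ → (q_3, bbbbaaa, X$)
  read b, top X: go to q_0, push ε → (q_0, bbbaaa, $)
  read b, top $: go to q_3, push X$ → (q_3, bbaaa, X$)
  read b, top X: go to q_0, push ε → (q_0, baaa, $)
  read b, top $: go to q_3, push X$ → (q_3, aaa, X$)
  read a, top X: go to q_3, push VV → (q_3, aa, VV$)
  read a, top V: go to q_1, push ε → (q_1, a, V$)
  read a, top V: go to q_2, push VV → (q_2, ε, VV$)
  ε-move, top V: go to q_0, push XV → (q_0, ε, XVV$)
All input consumed in state q_0 with stack XVV$.

XVV$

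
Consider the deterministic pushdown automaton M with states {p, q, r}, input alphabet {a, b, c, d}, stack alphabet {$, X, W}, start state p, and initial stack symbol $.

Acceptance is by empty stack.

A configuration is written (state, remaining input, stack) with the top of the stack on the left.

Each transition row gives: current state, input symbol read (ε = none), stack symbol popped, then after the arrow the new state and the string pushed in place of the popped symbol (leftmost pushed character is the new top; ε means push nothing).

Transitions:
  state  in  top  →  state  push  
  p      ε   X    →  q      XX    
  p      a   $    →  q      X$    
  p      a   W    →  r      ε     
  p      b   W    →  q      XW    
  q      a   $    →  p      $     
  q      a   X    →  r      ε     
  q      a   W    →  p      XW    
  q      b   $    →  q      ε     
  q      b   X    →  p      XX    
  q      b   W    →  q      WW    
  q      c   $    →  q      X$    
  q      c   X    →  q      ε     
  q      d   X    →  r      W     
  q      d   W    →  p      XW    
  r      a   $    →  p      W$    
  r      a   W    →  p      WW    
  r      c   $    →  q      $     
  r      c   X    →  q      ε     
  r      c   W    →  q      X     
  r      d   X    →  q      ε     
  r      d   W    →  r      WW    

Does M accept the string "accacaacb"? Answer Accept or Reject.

(p, accacaacb, $) ⊢ (q, ccacaacb, X$) ⊢ (q, cacaacb, $) ⊢ (q, acaacb, X$) ⊢ (r, caacb, $) ⊢ (q, aacb, $) ⊢ (p, acb, $) ⊢ (q, cb, X$) ⊢ (q, b, $) ⊢ (q, ε, ε)
All input consumed and the stack is empty.

Accept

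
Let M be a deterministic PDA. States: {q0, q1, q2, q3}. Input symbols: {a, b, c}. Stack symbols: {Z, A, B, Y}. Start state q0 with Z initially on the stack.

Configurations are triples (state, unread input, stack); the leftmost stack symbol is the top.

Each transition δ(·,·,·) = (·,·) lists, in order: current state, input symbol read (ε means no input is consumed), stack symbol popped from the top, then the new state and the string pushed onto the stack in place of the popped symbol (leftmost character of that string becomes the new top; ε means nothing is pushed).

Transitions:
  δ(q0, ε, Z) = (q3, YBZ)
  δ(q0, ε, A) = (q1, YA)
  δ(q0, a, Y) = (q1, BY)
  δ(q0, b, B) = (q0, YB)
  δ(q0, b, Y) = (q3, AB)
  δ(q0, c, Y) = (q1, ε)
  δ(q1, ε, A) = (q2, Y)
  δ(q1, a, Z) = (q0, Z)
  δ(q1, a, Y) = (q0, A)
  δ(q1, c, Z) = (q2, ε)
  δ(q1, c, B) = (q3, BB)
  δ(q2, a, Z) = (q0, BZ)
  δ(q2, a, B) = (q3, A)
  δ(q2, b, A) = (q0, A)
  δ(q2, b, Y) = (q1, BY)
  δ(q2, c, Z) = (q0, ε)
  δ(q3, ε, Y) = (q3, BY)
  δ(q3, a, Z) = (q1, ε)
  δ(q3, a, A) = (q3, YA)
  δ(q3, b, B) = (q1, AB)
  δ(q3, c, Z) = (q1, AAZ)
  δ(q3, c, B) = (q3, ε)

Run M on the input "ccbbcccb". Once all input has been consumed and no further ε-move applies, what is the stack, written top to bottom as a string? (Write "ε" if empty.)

(q0, ccbbcccb, Z) ⊢ (q3, ccbbcccb, YBZ) ⊢ (q3, ccbbcccb, BYBZ) ⊢ (q3, cbbcccb, YBZ) ⊢ (q3, cbbcccb, BYBZ) ⊢ (q3, bbcccb, YBZ) ⊢ (q3, bbcccb, BYBZ) ⊢ (q1, bcccb, ABYBZ) ⊢ (q2, bcccb, YBYBZ) ⊢ (q1, cccb, BYBYBZ) ⊢ (q3, ccb, BBYBYBZ) ⊢ (q3, cb, BYBYBZ) ⊢ (q3, b, YBYBZ) ⊢ (q3, b, BYBYBZ) ⊢ (q1, ε, ABYBYBZ) ⊢ (q2, ε, YBYBYBZ)
All input consumed in state q2 with stack YBYBYBZ.

YBYBYBZ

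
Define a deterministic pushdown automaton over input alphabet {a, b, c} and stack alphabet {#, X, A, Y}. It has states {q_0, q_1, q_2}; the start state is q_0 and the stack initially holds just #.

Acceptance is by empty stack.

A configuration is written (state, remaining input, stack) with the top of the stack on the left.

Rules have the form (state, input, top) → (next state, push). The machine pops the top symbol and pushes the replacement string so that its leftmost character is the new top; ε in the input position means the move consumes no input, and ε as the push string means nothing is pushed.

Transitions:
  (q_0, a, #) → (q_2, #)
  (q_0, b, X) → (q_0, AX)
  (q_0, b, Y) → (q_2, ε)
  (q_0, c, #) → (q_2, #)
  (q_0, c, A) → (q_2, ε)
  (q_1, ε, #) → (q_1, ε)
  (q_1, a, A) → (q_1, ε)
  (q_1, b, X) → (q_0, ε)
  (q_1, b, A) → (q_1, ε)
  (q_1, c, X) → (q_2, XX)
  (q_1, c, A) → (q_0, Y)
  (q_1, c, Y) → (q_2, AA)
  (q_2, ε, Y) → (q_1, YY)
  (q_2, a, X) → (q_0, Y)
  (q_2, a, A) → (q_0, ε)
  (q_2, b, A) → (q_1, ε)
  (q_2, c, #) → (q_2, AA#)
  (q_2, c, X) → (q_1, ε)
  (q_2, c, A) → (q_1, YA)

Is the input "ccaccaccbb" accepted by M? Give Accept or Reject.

Accept

(q_0, ccaccaccbb, #)
  read c, top #: go to q_2, push # → (q_2, caccaccbb, #)
  read c, top #: go to q_2, push AA# → (q_2, accaccbb, AA#)
  read a, top A: go to q_0, push ε → (q_0, ccaccbb, A#)
  read c, top A: go to q_2, push ε → (q_2, caccbb, #)
  read c, top #: go to q_2, push AA# → (q_2, accbb, AA#)
  read a, top A: go to q_0, push ε → (q_0, ccbb, A#)
  read c, top A: go to q_2, push ε → (q_2, cbb, #)
  read c, top #: go to q_2, push AA# → (q_2, bb, AA#)
  read b, top A: go to q_1, push ε → (q_1, b, A#)
  read b, top A: go to q_1, push ε → (q_1, ε, #)
  ε-move, top #: go to q_1, push ε → (q_1, ε, ε)
All input consumed and the stack is empty.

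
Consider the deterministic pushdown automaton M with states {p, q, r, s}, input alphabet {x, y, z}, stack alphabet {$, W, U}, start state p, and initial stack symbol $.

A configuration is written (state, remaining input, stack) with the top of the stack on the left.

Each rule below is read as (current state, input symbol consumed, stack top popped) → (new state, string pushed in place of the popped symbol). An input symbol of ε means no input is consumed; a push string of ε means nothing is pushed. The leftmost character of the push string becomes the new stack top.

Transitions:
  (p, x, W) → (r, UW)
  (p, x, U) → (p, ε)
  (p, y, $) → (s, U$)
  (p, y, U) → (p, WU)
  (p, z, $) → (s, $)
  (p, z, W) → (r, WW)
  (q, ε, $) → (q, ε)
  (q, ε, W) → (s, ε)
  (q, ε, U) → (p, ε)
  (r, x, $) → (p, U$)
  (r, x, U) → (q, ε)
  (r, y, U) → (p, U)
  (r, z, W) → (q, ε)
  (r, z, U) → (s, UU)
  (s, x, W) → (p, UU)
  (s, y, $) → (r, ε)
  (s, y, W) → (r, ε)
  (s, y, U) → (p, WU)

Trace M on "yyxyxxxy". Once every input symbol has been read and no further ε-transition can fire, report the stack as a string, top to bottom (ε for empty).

WU$

(p, yyxyxxxy, $) ⊢ (s, yxyxxxy, U$) ⊢ (p, xyxxxy, WU$) ⊢ (r, yxxxy, UWU$) ⊢ (p, xxxy, UWU$) ⊢ (p, xxy, WU$) ⊢ (r, xy, UWU$) ⊢ (q, y, WU$) ⊢ (s, y, U$) ⊢ (p, ε, WU$)
All input consumed in state p with stack WU$.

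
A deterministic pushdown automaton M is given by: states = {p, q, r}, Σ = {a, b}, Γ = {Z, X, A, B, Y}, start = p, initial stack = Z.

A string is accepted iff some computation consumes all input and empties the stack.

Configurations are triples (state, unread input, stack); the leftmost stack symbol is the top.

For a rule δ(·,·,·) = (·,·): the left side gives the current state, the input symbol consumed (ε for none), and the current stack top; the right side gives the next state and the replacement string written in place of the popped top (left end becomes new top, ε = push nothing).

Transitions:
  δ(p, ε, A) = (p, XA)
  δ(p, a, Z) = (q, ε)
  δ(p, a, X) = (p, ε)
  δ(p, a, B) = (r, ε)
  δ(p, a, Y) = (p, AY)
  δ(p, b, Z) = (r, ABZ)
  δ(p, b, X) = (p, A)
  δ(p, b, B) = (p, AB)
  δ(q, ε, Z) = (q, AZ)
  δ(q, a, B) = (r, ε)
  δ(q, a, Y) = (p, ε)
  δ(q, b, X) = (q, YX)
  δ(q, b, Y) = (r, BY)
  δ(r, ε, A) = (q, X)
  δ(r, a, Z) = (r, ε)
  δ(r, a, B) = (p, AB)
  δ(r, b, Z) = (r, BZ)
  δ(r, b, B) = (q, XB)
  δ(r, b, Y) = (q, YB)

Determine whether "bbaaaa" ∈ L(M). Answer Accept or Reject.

Accept

(p, bbaaaa, Z) ⊢ (r, baaaa, ABZ) ⊢ (q, baaaa, XBZ) ⊢ (q, aaaa, YXBZ) ⊢ (p, aaa, XBZ) ⊢ (p, aa, BZ) ⊢ (r, a, Z) ⊢ (r, ε, ε)
All input consumed and the stack is empty.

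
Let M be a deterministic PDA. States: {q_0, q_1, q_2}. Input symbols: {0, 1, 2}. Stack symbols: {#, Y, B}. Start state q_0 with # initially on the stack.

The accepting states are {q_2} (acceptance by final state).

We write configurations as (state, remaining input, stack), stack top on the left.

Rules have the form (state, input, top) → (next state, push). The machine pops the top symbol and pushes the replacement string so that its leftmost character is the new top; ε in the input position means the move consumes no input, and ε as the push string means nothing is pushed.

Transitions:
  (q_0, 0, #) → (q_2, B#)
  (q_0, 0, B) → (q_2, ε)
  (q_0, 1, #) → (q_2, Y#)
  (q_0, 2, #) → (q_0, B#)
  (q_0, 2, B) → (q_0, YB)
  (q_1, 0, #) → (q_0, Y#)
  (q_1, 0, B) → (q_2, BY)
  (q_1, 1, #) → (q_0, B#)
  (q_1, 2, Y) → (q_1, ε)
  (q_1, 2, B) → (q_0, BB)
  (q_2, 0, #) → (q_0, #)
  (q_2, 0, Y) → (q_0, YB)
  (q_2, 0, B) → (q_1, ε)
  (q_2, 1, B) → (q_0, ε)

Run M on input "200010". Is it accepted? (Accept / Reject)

(q_0, 200010, #) ⊢ (q_0, 00010, B#) ⊢ (q_2, 0010, #) ⊢ (q_0, 010, #) ⊢ (q_2, 10, B#) ⊢ (q_0, 0, #) ⊢ (q_2, ε, B#)
All input consumed; state q_2 ∈ F.

Accept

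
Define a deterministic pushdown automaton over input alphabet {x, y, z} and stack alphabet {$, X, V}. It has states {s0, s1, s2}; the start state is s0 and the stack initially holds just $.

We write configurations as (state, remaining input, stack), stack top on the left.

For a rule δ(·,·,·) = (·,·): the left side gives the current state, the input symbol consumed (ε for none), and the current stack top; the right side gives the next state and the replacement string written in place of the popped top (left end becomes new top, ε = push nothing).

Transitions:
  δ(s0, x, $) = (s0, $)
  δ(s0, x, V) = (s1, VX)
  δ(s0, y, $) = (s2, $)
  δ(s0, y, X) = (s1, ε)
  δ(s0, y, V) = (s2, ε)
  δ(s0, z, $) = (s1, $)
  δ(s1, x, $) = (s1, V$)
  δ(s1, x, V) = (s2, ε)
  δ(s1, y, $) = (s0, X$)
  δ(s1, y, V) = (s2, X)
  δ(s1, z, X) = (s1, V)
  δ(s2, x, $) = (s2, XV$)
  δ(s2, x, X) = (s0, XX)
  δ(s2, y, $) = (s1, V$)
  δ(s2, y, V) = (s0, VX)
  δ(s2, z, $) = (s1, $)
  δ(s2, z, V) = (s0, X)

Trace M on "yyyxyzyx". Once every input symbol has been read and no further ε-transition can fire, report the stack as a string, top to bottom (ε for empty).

(s0, yyyxyzyx, $)
  read y, top $: go to s2, push $ → (s2, yyxyzyx, $)
  read y, top $: go to s1, push V$ → (s1, yxyzyx, V$)
  read y, top V: go to s2, push X → (s2, xyzyx, X$)
  read x, top X: go to s0, push XX → (s0, yzyx, XX$)
  read y, top X: go to s1, push ε → (s1, zyx, X$)
  read z, top X: go to s1, push V → (s1, yx, V$)
  read y, top V: go to s2, push X → (s2, x, X$)
  read x, top X: go to s0, push XX → (s0, ε, XX$)
All input consumed in state s0 with stack XX$.

XX$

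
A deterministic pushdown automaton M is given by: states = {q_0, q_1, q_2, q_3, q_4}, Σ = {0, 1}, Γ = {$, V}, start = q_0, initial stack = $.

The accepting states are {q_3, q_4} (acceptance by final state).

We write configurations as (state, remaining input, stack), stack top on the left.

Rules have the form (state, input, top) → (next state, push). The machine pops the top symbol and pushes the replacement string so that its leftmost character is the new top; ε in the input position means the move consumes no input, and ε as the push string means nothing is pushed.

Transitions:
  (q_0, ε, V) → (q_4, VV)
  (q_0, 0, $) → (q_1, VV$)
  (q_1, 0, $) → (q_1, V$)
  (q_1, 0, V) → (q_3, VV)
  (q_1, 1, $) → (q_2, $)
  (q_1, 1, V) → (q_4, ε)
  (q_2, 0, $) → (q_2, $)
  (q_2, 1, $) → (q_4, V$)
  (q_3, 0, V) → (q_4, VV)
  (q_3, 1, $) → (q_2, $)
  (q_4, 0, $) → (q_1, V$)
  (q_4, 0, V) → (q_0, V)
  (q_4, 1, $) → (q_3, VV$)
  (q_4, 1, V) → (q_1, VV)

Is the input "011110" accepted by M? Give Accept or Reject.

(q_0, 011110, $)
  read 0, top $: go to q_1, push VV$ → (q_1, 11110, VV$)
  read 1, top V: go to q_4, push ε → (q_4, 1110, V$)
  read 1, top V: go to q_1, push VV → (q_1, 110, VV$)
  read 1, top V: go to q_4, push ε → (q_4, 10, V$)
  read 1, top V: go to q_1, push VV → (q_1, 0, VV$)
  read 0, top V: go to q_3, push VV → (q_3, ε, VVV$)
All input consumed; state q_3 ∈ F.

Accept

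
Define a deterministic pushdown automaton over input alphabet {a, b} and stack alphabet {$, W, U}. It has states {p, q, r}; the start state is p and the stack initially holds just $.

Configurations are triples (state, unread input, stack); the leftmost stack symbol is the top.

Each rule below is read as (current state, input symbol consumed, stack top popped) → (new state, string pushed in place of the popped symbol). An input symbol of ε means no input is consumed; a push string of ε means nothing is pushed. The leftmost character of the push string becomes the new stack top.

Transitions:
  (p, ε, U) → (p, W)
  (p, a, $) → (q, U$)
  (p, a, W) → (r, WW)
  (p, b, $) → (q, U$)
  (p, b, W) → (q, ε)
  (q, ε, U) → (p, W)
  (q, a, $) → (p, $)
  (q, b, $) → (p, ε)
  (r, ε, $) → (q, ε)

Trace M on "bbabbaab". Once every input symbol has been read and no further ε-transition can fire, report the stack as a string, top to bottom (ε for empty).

(p, bbabbaab, $)
  read b, top $: go to q, push U$ → (q, babbaab, U$)
  ε-move, top U: go to p, push W → (p, babbaab, W$)
  read b, top W: go to q, push ε → (q, abbaab, $)
  read a, top $: go to p, push $ → (p, bbaab, $)
  read b, top $: go to q, push U$ → (q, baab, U$)
  ε-move, top U: go to p, push W → (p, baab, W$)
  read b, top W: go to q, push ε → (q, aab, $)
  read a, top $: go to p, push $ → (p, ab, $)
  read a, top $: go to q, push U$ → (q, b, U$)
  ε-move, top U: go to p, push W → (p, b, W$)
  read b, top W: go to q, push ε → (q, ε, $)
All input consumed in state q with stack $.

$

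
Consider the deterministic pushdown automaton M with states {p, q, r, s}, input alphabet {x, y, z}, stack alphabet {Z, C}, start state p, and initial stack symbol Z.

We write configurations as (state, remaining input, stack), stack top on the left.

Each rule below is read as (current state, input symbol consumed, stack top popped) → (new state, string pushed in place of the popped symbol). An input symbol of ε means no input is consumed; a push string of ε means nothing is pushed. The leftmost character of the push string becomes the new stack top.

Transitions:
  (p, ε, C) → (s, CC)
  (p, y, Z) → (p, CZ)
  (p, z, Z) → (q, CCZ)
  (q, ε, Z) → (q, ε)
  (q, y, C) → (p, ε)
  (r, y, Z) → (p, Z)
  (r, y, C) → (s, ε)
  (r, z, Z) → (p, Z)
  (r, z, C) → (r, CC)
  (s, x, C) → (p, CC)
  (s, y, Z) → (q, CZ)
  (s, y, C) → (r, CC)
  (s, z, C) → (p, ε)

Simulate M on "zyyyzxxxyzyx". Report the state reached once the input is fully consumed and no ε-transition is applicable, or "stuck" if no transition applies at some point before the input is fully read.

(p, zyyyzxxxyzyx, Z) ⊢ (q, yyyzxxxyzyx, CCZ) ⊢ (p, yyzxxxyzyx, CZ) ⊢ (s, yyzxxxyzyx, CCZ) ⊢ (r, yzxxxyzyx, CCCZ) ⊢ (s, zxxxyzyx, CCZ) ⊢ (p, xxxyzyx, CZ) ⊢ (s, xxxyzyx, CCZ) ⊢ (p, xxyzyx, CCCZ) ⊢ (s, xxyzyx, CCCCZ) ⊢ (p, xyzyx, CCCCCZ) ⊢ (s, xyzyx, CCCCCCZ) ⊢ (p, yzyx, CCCCCCCZ) ⊢ (s, yzyx, CCCCCCCCZ) ⊢ (r, zyx, CCCCCCCCCZ) ⊢ (r, yx, CCCCCCCCCCZ) ⊢ (s, x, CCCCCCCCCZ) ⊢ (p, ε, CCCCCCCCCCZ) ⊢ (s, ε, CCCCCCCCCCCZ)
All input consumed; M is in state s.

s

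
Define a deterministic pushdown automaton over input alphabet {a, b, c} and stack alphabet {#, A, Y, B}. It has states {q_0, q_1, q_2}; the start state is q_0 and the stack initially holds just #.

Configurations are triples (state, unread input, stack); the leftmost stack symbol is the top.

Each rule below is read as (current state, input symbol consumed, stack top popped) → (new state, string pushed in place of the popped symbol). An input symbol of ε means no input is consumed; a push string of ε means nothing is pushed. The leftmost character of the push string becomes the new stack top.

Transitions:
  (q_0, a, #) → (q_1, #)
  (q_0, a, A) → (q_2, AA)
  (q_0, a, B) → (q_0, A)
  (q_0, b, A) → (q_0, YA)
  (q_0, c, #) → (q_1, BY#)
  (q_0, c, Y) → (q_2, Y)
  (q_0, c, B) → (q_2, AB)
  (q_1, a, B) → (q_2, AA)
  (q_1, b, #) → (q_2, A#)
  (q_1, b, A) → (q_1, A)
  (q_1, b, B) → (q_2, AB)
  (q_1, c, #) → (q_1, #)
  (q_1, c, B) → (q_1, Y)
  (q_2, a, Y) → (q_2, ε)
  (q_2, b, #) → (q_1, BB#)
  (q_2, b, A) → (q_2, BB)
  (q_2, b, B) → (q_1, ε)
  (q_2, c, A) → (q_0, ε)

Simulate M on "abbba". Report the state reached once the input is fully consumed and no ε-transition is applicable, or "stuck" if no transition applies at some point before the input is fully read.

(q_0, abbba, #)
  read a, top #: go to q_1, push # → (q_1, bbba, #)
  read b, top #: go to q_2, push A# → (q_2, bba, A#)
  read b, top A: go to q_2, push BB → (q_2, ba, BB#)
  read b, top B: go to q_1, push ε → (q_1, a, B#)
  read a, top B: go to q_2, push AA → (q_2, ε, AA#)
All input consumed; M is in state q_2.

q_2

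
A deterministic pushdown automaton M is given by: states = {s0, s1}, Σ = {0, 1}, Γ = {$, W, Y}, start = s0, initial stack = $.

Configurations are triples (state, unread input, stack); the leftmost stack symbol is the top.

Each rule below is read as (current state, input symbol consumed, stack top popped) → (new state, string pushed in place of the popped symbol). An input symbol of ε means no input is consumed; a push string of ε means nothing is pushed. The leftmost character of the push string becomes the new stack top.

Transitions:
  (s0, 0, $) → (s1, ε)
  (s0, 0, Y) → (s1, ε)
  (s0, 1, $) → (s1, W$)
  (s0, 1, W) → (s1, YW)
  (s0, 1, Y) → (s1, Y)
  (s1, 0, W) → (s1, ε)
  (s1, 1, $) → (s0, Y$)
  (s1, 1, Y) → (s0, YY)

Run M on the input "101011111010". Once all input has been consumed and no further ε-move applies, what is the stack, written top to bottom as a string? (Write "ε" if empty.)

YY$

(s0, 101011111010, $)
  read 1, top $: go to s1, push W$ → (s1, 01011111010, W$)
  read 0, top W: go to s1, push ε → (s1, 1011111010, $)
  read 1, top $: go to s0, push Y$ → (s0, 011111010, Y$)
  read 0, top Y: go to s1, push ε → (s1, 11111010, $)
  read 1, top $: go to s0, push Y$ → (s0, 1111010, Y$)
  read 1, top Y: go to s1, push Y → (s1, 111010, Y$)
  read 1, top Y: go to s0, push YY → (s0, 11010, YY$)
  read 1, top Y: go to s1, push Y → (s1, 1010, YY$)
  read 1, top Y: go to s0, push YY → (s0, 010, YYY$)
  read 0, top Y: go to s1, push ε → (s1, 10, YY$)
  read 1, top Y: go to s0, push YY → (s0, 0, YYY$)
  read 0, top Y: go to s1, push ε → (s1, ε, YY$)
All input consumed in state s1 with stack YY$.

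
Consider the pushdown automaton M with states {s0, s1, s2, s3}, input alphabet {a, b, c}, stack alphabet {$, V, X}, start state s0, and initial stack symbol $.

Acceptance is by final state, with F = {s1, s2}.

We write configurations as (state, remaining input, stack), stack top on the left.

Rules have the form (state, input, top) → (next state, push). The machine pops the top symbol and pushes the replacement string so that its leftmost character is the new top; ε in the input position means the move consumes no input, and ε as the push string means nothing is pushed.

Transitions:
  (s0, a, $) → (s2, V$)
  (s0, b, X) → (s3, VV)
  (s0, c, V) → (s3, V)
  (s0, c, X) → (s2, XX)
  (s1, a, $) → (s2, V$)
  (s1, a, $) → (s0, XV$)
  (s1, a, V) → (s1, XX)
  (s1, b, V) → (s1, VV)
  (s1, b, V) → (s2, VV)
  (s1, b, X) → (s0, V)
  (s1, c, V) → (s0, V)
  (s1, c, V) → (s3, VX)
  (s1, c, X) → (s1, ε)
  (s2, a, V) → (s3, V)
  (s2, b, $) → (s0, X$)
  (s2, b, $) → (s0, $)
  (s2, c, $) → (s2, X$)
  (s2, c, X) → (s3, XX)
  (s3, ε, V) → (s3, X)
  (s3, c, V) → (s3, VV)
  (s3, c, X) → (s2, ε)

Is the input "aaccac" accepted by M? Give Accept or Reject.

One accepting computation: (s0, aaccac, $) ⊢ (s2, accac, V$) ⊢ (s3, ccac, V$) ⊢ (s3, cac, VV$) ⊢ (s3, cac, XV$) ⊢ (s2, ac, V$) ⊢ (s3, c, V$) ⊢ (s3, c, X$) ⊢ (s2, ε, $)
All input consumed and state s2 ∈ F.

Accept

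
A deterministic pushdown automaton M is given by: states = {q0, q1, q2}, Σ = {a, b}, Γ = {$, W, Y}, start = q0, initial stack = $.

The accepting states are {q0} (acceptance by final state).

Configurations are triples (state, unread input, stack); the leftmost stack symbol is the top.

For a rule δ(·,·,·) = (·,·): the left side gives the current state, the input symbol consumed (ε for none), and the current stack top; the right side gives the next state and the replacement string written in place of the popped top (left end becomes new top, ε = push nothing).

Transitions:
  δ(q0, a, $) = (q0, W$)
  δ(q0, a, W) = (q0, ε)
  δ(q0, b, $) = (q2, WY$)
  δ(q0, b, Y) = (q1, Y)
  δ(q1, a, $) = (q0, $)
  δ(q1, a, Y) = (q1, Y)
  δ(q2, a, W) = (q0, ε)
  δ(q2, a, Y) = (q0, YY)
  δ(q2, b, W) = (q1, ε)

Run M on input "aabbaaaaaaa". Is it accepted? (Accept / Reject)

(q0, aabbaaaaaaa, $)
  read a, top $: go to q0, push W$ → (q0, abbaaaaaaa, W$)
  read a, top W: go to q0, push ε → (q0, bbaaaaaaa, $)
  read b, top $: go to q2, push WY$ → (q2, baaaaaaa, WY$)
  read b, top W: go to q1, push ε → (q1, aaaaaaa, Y$)
  read a, top Y: go to q1, push Y → (q1, aaaaaa, Y$)
  read a, top Y: go to q1, push Y → (q1, aaaaa, Y$)
  read a, top Y: go to q1, push Y → (q1, aaaa, Y$)
  read a, top Y: go to q1, push Y → (q1, aaa, Y$)
  read a, top Y: go to q1, push Y → (q1, aa, Y$)
  read a, top Y: go to q1, push Y → (q1, a, Y$)
  read a, top Y: go to q1, push Y → (q1, ε, Y$)
All input consumed; state q1 ∉ F and no further ε-move applies.

Reject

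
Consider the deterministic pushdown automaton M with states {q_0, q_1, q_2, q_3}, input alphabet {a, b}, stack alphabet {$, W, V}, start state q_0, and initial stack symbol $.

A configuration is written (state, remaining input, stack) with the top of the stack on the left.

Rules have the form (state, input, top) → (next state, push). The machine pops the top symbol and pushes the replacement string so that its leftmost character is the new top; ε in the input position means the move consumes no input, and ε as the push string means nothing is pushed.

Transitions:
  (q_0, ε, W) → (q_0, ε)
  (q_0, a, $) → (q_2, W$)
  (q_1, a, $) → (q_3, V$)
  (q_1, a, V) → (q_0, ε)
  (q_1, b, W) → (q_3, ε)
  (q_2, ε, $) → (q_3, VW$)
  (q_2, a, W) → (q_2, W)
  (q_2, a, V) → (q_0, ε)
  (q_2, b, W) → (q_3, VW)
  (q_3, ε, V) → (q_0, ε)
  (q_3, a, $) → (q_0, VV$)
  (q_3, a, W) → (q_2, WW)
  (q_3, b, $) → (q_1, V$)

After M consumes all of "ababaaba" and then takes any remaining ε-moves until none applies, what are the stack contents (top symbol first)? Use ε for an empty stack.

(q_0, ababaaba, $)
  read a, top $: go to q_2, push W$ → (q_2, babaaba, W$)
  read b, top W: go to q_3, push VW → (q_3, abaaba, VW$)
  ε-move, top V: go to q_0, push ε → (q_0, abaaba, W$)
  ε-move, top W: go to q_0, push ε → (q_0, abaaba, $)
  read a, top $: go to q_2, push W$ → (q_2, baaba, W$)
  read b, top W: go to q_3, push VW → (q_3, aaba, VW$)
  ε-move, top V: go to q_0, push ε → (q_0, aaba, W$)
  ε-move, top W: go to q_0, push ε → (q_0, aaba, $)
  read a, top $: go to q_2, push W$ → (q_2, aba, W$)
  read a, top W: go to q_2, push W → (q_2, ba, W$)
  read b, top W: go to q_3, push VW → (q_3, a, VW$)
  ε-move, top V: go to q_0, push ε → (q_0, a, W$)
  ε-move, top W: go to q_0, push ε → (q_0, a, $)
  read a, top $: go to q_2, push W$ → (q_2, ε, W$)
All input consumed in state q_2 with stack W$.

W$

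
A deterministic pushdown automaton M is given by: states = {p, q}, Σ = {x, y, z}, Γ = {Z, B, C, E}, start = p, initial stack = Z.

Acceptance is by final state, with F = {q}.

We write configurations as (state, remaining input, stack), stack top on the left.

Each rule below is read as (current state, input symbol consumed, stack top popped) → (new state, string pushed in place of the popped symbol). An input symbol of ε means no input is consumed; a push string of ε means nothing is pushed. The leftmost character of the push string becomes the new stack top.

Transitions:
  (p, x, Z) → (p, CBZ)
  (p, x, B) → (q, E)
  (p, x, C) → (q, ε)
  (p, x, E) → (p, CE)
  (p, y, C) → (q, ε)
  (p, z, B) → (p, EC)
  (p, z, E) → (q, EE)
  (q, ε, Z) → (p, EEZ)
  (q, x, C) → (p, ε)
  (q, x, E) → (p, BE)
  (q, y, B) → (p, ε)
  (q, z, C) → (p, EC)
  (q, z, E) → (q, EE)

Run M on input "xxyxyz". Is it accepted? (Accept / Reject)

Reject

(p, xxyxyz, Z) ⊢ (p, xyxyz, CBZ) ⊢ (q, yxyz, BZ) ⊢ (p, xyz, Z) ⊢ (p, yz, CBZ) ⊢ (q, z, BZ)
No transition applies at (q, z, BZ); input not fully consumed.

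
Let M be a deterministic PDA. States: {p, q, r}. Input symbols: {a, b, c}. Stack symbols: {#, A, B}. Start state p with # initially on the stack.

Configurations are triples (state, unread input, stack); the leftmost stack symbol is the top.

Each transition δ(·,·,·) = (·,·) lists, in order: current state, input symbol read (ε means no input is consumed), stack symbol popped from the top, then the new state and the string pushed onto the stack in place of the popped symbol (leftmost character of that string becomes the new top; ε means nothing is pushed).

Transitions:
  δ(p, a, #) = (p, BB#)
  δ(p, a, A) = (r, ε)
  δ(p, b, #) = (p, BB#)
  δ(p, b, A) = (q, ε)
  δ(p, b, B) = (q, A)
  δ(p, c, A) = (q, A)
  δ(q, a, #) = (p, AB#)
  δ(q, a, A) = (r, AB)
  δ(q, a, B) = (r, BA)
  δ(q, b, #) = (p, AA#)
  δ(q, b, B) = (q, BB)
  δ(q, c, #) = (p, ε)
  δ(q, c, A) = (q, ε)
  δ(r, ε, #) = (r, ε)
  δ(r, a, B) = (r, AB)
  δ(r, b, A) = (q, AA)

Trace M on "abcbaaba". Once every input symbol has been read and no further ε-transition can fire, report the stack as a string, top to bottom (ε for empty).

ABABAB#

(p, abcbaaba, #)
  read a, top #: go to p, push BB# → (p, bcbaaba, BB#)
  read b, top B: go to q, push A → (q, cbaaba, AB#)
  read c, top A: go to q, push ε → (q, baaba, B#)
  read b, top B: go to q, push BB → (q, aaba, BB#)
  read a, top B: go to r, push BA → (r, aba, BAB#)
  read a, top B: go to r, push AB → (r, ba, ABAB#)
  read b, top A: go to q, push AA → (q, a, AABAB#)
  read a, top A: go to r, push AB → (r, ε, ABABAB#)
All input consumed in state r with stack ABABAB#.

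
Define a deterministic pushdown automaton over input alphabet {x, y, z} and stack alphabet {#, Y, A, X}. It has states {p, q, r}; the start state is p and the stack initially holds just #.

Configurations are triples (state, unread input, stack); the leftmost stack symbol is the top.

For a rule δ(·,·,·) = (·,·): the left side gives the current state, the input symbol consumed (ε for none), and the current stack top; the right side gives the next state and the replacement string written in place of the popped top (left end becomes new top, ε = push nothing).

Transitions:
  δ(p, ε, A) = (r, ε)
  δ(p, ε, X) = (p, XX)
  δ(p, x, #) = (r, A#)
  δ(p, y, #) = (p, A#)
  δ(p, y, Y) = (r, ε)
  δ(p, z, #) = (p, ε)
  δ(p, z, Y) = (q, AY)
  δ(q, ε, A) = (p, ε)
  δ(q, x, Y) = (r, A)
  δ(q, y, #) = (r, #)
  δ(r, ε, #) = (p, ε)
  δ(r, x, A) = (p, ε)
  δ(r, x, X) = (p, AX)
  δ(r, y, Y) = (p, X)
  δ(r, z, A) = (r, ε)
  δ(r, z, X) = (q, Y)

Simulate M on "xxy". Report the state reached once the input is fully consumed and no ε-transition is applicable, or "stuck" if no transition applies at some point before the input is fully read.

p

(p, xxy, #)
  read x, top #: go to r, push A# → (r, xy, A#)
  read x, top A: go to p, push ε → (p, y, #)
  read y, top #: go to p, push A# → (p, ε, A#)
  ε-move, top A: go to r, push ε → (r, ε, #)
  ε-move, top #: go to p, push ε → (p, ε, ε)
All input consumed; M is in state p.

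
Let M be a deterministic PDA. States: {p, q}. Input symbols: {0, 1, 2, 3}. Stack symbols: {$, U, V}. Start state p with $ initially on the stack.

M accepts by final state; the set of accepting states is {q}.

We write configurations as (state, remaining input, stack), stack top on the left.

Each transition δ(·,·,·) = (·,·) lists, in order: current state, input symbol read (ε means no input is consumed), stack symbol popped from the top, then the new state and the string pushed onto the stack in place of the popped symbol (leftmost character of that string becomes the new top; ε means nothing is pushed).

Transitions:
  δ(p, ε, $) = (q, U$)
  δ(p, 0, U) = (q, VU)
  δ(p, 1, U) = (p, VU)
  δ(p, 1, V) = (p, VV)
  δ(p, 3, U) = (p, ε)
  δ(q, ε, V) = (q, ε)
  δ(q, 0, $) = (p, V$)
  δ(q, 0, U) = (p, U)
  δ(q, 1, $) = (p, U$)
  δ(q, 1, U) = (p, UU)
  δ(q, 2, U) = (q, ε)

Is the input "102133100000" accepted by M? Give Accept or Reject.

(p, 102133100000, $)
  ε-move, top $: go to q, push U$ → (q, 102133100000, U$)
  read 1, top U: go to p, push UU → (p, 02133100000, UU$)
  read 0, top U: go to q, push VU → (q, 2133100000, VUU$)
  ε-move, top V: go to q, push ε → (q, 2133100000, UU$)
  read 2, top U: go to q, push ε → (q, 133100000, U$)
  read 1, top U: go to p, push UU → (p, 33100000, UU$)
  read 3, top U: go to p, push ε → (p, 3100000, U$)
  read 3, top U: go to p, push ε → (p, 100000, $)
  ε-move, top $: go to q, push U$ → (q, 100000, U$)
  read 1, top U: go to p, push UU → (p, 00000, UU$)
  read 0, top U: go to q, push VU → (q, 0000, VUU$)
  ε-move, top V: go to q, push ε → (q, 0000, UU$)
  read 0, top U: go to p, push U → (p, 000, UU$)
  read 0, top U: go to q, push VU → (q, 00, VUU$)
  ε-move, top V: go to q, push ε → (q, 00, UU$)
  read 0, top U: go to p, push U → (p, 0, UU$)
  read 0, top U: go to q, push VU → (q, ε, VUU$)
All input consumed; state q ∈ F.

Accept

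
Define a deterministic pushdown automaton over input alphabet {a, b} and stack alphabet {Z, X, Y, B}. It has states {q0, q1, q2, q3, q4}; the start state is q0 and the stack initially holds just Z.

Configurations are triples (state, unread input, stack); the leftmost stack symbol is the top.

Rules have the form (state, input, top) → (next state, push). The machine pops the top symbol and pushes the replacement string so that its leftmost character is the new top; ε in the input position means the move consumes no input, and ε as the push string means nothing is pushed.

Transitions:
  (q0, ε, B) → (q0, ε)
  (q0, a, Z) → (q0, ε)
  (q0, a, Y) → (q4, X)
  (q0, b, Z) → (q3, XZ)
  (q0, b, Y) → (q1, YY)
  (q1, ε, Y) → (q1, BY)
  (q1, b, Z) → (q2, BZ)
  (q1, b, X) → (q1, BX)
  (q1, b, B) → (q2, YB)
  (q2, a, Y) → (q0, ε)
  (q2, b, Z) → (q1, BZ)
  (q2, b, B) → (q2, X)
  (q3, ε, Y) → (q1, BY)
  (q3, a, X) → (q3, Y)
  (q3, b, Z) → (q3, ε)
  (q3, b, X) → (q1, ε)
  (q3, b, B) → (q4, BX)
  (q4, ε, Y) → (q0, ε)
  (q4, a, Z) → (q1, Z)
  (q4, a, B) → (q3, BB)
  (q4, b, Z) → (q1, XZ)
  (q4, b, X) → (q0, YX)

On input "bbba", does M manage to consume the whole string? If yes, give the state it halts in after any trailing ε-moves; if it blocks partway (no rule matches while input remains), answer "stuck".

stuck

(q0, bbba, Z) ⊢ (q3, bba, XZ) ⊢ (q1, ba, Z) ⊢ (q2, a, BZ)
No transition for (q2, a, top B); M blocks with input a remaining.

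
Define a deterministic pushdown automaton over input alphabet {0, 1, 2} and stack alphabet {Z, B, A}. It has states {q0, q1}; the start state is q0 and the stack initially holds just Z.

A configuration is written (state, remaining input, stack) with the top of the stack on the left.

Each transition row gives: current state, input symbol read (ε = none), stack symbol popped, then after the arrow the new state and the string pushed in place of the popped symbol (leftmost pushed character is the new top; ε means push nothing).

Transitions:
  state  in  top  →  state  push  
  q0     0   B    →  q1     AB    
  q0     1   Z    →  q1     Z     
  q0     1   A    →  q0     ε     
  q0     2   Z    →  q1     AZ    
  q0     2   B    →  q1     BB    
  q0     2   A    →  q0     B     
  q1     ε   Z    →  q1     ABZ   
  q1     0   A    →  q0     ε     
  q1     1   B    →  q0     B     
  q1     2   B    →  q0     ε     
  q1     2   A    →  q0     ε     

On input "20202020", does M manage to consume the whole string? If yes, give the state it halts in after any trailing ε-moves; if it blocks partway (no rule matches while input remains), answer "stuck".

q0

(q0, 20202020, Z)
  read 2, top Z: go to q1, push AZ → (q1, 0202020, AZ)
  read 0, top A: go to q0, push ε → (q0, 202020, Z)
  read 2, top Z: go to q1, push AZ → (q1, 02020, AZ)
  read 0, top A: go to q0, push ε → (q0, 2020, Z)
  read 2, top Z: go to q1, push AZ → (q1, 020, AZ)
  read 0, top A: go to q0, push ε → (q0, 20, Z)
  read 2, top Z: go to q1, push AZ → (q1, 0, AZ)
  read 0, top A: go to q0, push ε → (q0, ε, Z)
All input consumed; M is in state q0.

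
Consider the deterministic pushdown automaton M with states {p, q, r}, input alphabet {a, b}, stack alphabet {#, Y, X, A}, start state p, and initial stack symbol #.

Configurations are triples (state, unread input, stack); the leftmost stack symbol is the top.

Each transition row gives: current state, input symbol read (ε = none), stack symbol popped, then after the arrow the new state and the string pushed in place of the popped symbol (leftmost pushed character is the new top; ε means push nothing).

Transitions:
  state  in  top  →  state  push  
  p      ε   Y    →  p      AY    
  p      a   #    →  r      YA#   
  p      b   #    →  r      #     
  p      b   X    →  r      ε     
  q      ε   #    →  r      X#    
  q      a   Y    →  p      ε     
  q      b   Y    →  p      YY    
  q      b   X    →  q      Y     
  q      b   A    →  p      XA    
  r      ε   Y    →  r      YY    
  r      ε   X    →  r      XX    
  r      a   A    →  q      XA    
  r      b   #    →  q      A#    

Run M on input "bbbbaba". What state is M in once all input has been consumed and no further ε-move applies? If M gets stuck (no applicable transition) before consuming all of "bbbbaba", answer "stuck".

(p, bbbbaba, #) ⊢ (r, bbbaba, #) ⊢ (q, bbaba, A#) ⊢ (p, baba, XA#) ⊢ (r, aba, A#) ⊢ (q, ba, XA#) ⊢ (q, a, YA#) ⊢ (p, ε, A#)
All input consumed; M is in state p.

p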